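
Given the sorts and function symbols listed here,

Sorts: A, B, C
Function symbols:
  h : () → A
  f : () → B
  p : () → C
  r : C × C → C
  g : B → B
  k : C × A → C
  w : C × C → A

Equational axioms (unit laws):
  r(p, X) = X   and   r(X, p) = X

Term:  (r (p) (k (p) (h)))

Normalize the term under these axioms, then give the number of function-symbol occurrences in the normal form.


1. (r (p) (k (p) (h)))  →  (k (p) (h))
normal form: (k (p) (h))

size = 3


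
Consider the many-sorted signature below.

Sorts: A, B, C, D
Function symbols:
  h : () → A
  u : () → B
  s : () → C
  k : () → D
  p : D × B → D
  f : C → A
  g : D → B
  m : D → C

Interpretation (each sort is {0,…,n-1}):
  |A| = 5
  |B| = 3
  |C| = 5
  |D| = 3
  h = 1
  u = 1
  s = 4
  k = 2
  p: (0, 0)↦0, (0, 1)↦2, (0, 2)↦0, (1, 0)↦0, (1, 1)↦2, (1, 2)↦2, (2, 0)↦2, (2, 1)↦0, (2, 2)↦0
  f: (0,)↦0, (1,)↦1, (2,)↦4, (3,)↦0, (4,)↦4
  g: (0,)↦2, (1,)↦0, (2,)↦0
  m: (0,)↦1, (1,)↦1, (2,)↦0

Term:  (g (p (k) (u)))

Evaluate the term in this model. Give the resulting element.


value = 2

  k = 2
  u = 1
  (p (k) (u)) = p(2, 1) = 0
  (g (p (k) (u))) = g(0,) = 2


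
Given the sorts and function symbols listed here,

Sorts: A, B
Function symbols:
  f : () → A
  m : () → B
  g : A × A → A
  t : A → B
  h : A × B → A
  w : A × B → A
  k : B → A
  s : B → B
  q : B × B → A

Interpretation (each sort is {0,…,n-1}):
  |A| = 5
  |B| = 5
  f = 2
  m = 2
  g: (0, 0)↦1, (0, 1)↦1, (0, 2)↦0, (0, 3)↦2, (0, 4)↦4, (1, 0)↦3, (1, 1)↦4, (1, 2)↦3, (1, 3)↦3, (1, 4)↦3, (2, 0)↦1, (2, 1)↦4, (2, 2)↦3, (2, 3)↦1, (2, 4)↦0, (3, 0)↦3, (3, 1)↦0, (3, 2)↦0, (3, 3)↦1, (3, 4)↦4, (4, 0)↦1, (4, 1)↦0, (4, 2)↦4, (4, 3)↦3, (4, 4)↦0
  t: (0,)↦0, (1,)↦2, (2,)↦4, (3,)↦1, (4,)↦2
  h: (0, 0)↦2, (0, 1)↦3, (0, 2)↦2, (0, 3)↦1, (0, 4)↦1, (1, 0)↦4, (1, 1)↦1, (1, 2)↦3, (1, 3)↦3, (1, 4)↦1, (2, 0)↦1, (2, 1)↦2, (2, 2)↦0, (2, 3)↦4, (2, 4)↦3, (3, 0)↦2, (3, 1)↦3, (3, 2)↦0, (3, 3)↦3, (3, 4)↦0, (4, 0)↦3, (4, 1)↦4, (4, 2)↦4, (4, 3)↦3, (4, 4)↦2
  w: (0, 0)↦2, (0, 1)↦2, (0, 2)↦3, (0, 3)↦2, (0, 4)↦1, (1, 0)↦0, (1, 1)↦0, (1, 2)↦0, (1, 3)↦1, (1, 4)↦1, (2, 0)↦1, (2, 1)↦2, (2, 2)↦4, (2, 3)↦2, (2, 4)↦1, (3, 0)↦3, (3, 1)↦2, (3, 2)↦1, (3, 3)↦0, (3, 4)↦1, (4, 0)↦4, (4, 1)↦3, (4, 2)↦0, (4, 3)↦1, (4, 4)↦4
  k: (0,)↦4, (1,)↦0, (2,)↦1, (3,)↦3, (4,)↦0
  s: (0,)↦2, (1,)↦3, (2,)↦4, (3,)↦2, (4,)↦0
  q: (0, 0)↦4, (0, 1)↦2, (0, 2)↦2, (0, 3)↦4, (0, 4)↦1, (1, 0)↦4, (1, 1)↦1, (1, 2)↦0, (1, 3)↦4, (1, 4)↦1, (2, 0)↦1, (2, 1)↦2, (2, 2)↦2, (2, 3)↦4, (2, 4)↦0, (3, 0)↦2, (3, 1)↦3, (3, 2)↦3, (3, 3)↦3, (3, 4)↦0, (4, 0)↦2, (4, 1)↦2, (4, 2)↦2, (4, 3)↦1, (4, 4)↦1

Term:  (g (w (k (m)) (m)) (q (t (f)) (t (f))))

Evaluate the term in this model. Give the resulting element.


value = 1

  m = 2
  (k (m)) = k(2,) = 1
  m = 2
  (w (k (m)) (m)) = w(1, 2) = 0
  f = 2
  (t (f)) = t(2,) = 4
  f = 2
  (t (f)) = t(2,) = 4
  (q (t (f)) (t (f))) = q(4, 4) = 1
  (g (w (k (m)) (m)) (q (t (f)) (t (f)))) = g(0, 1) = 1


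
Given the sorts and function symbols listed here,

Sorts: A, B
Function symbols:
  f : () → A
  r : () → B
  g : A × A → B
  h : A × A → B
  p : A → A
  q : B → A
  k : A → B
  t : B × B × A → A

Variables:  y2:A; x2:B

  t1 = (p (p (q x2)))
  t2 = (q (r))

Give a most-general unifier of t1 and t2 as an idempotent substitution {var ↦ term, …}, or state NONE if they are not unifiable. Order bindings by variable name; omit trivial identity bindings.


NONE (not unifiable)

head clash or occurs-check failure — not unifiable


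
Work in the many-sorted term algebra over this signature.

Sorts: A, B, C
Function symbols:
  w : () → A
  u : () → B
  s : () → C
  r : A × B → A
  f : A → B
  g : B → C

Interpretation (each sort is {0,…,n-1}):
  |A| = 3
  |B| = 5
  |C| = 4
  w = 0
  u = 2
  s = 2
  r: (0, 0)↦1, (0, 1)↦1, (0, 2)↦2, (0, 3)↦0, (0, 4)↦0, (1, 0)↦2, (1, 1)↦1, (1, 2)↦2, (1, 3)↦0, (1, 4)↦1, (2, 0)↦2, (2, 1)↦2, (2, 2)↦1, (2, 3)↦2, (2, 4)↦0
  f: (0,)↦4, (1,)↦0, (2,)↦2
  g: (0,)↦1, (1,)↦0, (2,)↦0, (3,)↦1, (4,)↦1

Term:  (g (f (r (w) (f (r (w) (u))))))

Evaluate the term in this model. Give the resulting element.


  w = 0
  w = 0
  u = 2
  (r (w) (u)) = r(0, 2) = 2
  (f (r (w) (u))) = f(2,) = 2
  (r (w) (f (r (w) (u)))) = r(0, 2) = 2
  (f (r (w) (f (r (w) (u))))) = f(2,) = 2
  (g (f (r (w) (f (r (w) (u)))))) = g(2,) = 0

value = 0


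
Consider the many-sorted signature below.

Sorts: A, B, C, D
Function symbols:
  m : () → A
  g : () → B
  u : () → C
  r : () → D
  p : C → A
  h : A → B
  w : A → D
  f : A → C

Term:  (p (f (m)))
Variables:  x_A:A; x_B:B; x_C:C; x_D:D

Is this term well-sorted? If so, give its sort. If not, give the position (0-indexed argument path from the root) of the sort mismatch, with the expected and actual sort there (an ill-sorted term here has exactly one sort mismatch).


    (m) : A
  (f (m)) : C
(p (f (m))) : A

well-sorted; sort = A


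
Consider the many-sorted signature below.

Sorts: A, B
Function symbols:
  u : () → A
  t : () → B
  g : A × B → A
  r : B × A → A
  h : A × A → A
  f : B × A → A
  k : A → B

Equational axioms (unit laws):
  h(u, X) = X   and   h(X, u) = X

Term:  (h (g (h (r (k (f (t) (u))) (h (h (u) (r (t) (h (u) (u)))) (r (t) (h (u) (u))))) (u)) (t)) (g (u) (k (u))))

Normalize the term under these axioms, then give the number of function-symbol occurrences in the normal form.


1. (h (g (h (r (k (f (t) (u))) (h (h (u) (r (t) (h (u) (u)))) (r (t) (h (u) (u))))) (u)) (t)) (g (u) (k (u))))  →  (h (g (r (k (f (t) (u))) (h (h (u) (r (t) (h (u) (u)))) (r (t) (h (u) (u))))) (t)) (g (u) (k (u))))
2. (h (g (r (k (f (t) (u))) (h (h (u) (r (t) (h (u) (u)))) (r (t) (h (u) (u))))) (t)) (g (u) (k (u))))  →  (h (g (r (k (f (t) (u))) (h (r (t) (h (u) (u))) (r (t) (h (u) (u))))) (t)) (g (u) (k (u))))
3. (h (g (r (k (f (t) (u))) (h (r (t) (h (u) (u))) (r (t) (h (u) (u))))) (t)) (g (u) (k (u))))  →  (h (g (r (k (f (t) (u))) (h (r (t) (u)) (r (t) (h (u) (u))))) (t)) (g (u) (k (u))))
4. (h (g (r (k (f (t) (u))) (h (r (t) (u)) (r (t) (h (u) (u))))) (t)) (g (u) (k (u))))  →  (h (g (r (k (f (t) (u))) (h (r (t) (u)) (r (t) (u)))) (t)) (g (u) (k (u))))
normal form: (h (g (r (k (f (t) (u))) (h (r (t) (u)) (r (t) (u)))) (t)) (g (u) (k (u))))

size = 19


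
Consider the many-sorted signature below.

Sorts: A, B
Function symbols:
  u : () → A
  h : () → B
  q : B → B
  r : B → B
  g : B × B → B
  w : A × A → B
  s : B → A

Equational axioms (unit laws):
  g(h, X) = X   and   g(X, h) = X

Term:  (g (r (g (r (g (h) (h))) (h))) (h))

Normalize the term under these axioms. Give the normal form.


normal form = (r (r (h)))

1. (g (r (g (r (g (h) (h))) (h))) (h))  →  (r (g (r (g (h) (h))) (h)))
2. (r (g (r (g (h) (h))) (h)))  →  (r (r (g (h) (h))))
3. (r (r (g (h) (h))))  →  (r (r (h)))


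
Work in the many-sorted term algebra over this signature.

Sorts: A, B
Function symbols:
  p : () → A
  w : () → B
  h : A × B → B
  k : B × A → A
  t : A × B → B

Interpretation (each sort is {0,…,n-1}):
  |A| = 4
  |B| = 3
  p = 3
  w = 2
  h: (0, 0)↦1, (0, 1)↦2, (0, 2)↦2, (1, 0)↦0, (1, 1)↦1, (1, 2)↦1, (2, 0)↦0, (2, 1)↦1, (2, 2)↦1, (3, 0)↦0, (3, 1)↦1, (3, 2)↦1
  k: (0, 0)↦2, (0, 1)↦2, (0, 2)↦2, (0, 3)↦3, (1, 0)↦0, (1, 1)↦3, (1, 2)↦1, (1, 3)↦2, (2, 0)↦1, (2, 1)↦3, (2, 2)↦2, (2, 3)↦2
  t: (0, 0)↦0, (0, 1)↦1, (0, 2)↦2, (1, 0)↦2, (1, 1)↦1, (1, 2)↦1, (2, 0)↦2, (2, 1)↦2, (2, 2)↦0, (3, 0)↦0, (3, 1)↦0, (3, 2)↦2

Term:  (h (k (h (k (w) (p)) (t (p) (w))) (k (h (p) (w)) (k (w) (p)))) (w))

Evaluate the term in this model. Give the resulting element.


  w = 2
  p = 3
  (k (w) (p)) = k(2, 3) = 2
  p = 3
  w = 2
  (t (p) (w)) = t(3, 2) = 2
  (h (k (w) (p)) (t (p) (w))) = h(2, 2) = 1
  p = 3
  w = 2
  (h (p) (w)) = h(3, 2) = 1
  w = 2
  p = 3
  (k (w) (p)) = k(2, 3) = 2
  (k (h (p) (w)) (k (w) (p))) = k(1, 2) = 1
  (k (h (k (w) (p)) (t (p) (w))) (k (h (p) (w)) (k (w) (p)))) = k(1, 1) = 3
  w = 2
  (h (k (h (k (w) (p)) (t (p) (w))) (k (h (p) (w)) (k (w) (p)))) (w)) = h(3, 2) = 1

value = 1


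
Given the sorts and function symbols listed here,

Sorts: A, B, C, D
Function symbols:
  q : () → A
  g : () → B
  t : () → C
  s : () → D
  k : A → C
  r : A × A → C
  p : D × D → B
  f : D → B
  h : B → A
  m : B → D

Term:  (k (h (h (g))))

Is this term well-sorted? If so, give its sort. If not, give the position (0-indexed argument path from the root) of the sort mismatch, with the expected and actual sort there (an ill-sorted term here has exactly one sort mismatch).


ill-sorted at position [0, 0]: expected B, got A

      (g) : B
    (h (g)) : A
  (h (h (g))) : ✗ arg 0 at [0, 0] has sort A, expected B


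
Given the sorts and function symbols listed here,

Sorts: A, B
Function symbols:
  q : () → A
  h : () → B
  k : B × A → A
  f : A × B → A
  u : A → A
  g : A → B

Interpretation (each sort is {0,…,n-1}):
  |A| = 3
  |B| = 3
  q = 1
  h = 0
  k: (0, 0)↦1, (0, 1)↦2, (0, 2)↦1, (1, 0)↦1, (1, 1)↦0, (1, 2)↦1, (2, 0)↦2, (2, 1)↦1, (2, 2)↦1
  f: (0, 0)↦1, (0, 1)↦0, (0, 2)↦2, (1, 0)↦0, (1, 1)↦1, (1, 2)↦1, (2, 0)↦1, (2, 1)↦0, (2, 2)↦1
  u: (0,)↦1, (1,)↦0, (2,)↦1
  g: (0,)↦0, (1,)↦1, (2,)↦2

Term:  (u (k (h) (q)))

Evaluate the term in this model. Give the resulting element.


  h = 0
  q = 1
  (k (h) (q)) = k(0, 1) = 2
  (u (k (h) (q))) = u(2,) = 1

value = 1


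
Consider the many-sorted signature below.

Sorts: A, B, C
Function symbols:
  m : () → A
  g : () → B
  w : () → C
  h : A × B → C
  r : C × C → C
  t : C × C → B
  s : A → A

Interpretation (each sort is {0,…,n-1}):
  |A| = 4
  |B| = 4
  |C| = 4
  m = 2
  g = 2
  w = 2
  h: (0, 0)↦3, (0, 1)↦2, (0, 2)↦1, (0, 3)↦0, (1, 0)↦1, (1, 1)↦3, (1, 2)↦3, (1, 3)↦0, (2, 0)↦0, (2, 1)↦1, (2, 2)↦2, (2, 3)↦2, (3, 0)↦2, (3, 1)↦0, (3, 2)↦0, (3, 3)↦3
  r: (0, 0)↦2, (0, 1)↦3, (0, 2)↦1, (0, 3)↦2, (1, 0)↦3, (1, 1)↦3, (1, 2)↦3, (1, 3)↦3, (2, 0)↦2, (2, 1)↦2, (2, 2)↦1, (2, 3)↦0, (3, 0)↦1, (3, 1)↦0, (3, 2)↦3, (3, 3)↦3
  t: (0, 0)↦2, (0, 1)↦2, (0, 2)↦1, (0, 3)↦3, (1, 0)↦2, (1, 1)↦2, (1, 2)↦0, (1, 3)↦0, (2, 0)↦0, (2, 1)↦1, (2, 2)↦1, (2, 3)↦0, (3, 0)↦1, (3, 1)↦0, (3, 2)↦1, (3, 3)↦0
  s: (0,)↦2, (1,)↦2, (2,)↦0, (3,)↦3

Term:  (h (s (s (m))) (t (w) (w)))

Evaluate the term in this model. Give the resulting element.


  m = 2
  (s (m)) = s(2,) = 0
  (s (s (m))) = s(0,) = 2
  w = 2
  w = 2
  (t (w) (w)) = t(2, 2) = 1
  (h (s (s (m))) (t (w) (w))) = h(2, 1) = 1

value = 1


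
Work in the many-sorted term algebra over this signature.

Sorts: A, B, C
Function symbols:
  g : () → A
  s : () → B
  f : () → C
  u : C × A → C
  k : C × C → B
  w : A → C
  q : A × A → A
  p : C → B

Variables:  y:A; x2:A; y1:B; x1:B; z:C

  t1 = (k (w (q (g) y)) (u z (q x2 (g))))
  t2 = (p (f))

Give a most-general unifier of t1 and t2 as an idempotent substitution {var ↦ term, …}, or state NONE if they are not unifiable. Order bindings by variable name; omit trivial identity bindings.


NONE (not unifiable)

head clash or occurs-check failure — not unifiable


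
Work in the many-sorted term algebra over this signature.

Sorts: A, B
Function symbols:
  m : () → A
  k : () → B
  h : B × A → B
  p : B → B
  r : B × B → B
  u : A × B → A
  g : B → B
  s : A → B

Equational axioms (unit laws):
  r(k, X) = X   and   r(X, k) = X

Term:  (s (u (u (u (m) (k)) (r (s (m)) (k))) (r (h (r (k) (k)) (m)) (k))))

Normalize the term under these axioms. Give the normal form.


normal form = (s (u (u (u (m) (k)) (s (m))) (h (k) (m))))

1. (s (u (u (u (m) (k)) (r (s (m)) (k))) (r (h (r (k) (k)) (m)) (k))))  →  (s (u (u (u (m) (k)) (s (m))) (r (h (r (k) (k)) (m)) (k))))
2. (s (u (u (u (m) (k)) (s (m))) (r (h (r (k) (k)) (m)) (k))))  →  (s (u (u (u (m) (k)) (s (m))) (h (r (k) (k)) (m))))
3. (s (u (u (u (m) (k)) (s (m))) (h (r (k) (k)) (m))))  →  (s (u (u (u (m) (k)) (s (m))) (h (k) (m))))


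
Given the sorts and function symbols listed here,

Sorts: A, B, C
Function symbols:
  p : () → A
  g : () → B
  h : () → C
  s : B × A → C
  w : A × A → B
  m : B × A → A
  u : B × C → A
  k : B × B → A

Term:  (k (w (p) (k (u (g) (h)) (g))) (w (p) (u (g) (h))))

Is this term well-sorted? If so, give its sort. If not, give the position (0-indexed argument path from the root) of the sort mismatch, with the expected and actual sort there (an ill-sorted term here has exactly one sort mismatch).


ill-sorted at position [0, 1, 0]: expected B, got A

    (p) : A
        (g) : B
        (h) : C
      (u (g) (h)) : A
      (g) : B
    (k (u (g) (h)) (g)) : ✗ arg 0 at [0, 1, 0] has sort A, expected B
    (p) : A
      (g) : B
      (h) : C
    (u (g) (h)) : A
  (w (p) (u (g) (h))) : B


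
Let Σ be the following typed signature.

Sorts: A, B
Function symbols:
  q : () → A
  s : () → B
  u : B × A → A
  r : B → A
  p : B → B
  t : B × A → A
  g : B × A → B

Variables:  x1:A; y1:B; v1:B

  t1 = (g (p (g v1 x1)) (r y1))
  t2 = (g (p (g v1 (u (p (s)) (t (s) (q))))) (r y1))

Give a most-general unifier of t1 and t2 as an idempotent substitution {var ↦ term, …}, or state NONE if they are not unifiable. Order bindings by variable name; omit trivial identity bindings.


{x1 ↦ (u (p (s)) (t (s) (q)))}


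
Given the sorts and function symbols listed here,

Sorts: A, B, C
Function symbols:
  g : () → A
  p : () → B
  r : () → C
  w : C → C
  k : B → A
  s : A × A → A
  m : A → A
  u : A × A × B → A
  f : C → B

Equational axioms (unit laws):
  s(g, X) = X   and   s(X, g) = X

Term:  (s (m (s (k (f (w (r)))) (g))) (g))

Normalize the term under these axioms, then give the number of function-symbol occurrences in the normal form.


size = 5

1. (s (m (s (k (f (w (r)))) (g))) (g))  →  (m (s (k (f (w (r)))) (g)))
2. (m (s (k (f (w (r)))) (g)))  →  (m (k (f (w (r)))))
normal form: (m (k (f (w (r)))))


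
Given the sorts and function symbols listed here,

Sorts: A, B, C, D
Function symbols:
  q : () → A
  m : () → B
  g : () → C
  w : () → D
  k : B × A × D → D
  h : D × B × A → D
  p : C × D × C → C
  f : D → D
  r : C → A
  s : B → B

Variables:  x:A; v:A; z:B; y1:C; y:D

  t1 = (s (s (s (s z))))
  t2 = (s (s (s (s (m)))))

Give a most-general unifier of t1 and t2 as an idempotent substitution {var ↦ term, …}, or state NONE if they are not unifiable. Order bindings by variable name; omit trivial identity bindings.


{z ↦ (m)}


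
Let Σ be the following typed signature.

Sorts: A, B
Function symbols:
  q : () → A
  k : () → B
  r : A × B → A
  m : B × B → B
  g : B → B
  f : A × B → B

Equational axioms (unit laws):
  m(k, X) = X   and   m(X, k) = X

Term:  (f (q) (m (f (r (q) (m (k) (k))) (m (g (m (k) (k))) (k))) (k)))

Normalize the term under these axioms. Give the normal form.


normal form = (f (q) (f (r (q) (k)) (g (k))))

1. (f (q) (m (f (r (q) (m (k) (k))) (m (g (m (k) (k))) (k))) (k)))  →  (f (q) (f (r (q) (m (k) (k))) (m (g (m (k) (k))) (k))))
2. (f (q) (f (r (q) (m (k) (k))) (m (g (m (k) (k))) (k))))  →  (f (q) (f (r (q) (k)) (m (g (m (k) (k))) (k))))
3. (f (q) (f (r (q) (k)) (m (g (m (k) (k))) (k))))  →  (f (q) (f (r (q) (k)) (g (m (k) (k)))))
4. (f (q) (f (r (q) (k)) (g (m (k) (k)))))  →  (f (q) (f (r (q) (k)) (g (k))))


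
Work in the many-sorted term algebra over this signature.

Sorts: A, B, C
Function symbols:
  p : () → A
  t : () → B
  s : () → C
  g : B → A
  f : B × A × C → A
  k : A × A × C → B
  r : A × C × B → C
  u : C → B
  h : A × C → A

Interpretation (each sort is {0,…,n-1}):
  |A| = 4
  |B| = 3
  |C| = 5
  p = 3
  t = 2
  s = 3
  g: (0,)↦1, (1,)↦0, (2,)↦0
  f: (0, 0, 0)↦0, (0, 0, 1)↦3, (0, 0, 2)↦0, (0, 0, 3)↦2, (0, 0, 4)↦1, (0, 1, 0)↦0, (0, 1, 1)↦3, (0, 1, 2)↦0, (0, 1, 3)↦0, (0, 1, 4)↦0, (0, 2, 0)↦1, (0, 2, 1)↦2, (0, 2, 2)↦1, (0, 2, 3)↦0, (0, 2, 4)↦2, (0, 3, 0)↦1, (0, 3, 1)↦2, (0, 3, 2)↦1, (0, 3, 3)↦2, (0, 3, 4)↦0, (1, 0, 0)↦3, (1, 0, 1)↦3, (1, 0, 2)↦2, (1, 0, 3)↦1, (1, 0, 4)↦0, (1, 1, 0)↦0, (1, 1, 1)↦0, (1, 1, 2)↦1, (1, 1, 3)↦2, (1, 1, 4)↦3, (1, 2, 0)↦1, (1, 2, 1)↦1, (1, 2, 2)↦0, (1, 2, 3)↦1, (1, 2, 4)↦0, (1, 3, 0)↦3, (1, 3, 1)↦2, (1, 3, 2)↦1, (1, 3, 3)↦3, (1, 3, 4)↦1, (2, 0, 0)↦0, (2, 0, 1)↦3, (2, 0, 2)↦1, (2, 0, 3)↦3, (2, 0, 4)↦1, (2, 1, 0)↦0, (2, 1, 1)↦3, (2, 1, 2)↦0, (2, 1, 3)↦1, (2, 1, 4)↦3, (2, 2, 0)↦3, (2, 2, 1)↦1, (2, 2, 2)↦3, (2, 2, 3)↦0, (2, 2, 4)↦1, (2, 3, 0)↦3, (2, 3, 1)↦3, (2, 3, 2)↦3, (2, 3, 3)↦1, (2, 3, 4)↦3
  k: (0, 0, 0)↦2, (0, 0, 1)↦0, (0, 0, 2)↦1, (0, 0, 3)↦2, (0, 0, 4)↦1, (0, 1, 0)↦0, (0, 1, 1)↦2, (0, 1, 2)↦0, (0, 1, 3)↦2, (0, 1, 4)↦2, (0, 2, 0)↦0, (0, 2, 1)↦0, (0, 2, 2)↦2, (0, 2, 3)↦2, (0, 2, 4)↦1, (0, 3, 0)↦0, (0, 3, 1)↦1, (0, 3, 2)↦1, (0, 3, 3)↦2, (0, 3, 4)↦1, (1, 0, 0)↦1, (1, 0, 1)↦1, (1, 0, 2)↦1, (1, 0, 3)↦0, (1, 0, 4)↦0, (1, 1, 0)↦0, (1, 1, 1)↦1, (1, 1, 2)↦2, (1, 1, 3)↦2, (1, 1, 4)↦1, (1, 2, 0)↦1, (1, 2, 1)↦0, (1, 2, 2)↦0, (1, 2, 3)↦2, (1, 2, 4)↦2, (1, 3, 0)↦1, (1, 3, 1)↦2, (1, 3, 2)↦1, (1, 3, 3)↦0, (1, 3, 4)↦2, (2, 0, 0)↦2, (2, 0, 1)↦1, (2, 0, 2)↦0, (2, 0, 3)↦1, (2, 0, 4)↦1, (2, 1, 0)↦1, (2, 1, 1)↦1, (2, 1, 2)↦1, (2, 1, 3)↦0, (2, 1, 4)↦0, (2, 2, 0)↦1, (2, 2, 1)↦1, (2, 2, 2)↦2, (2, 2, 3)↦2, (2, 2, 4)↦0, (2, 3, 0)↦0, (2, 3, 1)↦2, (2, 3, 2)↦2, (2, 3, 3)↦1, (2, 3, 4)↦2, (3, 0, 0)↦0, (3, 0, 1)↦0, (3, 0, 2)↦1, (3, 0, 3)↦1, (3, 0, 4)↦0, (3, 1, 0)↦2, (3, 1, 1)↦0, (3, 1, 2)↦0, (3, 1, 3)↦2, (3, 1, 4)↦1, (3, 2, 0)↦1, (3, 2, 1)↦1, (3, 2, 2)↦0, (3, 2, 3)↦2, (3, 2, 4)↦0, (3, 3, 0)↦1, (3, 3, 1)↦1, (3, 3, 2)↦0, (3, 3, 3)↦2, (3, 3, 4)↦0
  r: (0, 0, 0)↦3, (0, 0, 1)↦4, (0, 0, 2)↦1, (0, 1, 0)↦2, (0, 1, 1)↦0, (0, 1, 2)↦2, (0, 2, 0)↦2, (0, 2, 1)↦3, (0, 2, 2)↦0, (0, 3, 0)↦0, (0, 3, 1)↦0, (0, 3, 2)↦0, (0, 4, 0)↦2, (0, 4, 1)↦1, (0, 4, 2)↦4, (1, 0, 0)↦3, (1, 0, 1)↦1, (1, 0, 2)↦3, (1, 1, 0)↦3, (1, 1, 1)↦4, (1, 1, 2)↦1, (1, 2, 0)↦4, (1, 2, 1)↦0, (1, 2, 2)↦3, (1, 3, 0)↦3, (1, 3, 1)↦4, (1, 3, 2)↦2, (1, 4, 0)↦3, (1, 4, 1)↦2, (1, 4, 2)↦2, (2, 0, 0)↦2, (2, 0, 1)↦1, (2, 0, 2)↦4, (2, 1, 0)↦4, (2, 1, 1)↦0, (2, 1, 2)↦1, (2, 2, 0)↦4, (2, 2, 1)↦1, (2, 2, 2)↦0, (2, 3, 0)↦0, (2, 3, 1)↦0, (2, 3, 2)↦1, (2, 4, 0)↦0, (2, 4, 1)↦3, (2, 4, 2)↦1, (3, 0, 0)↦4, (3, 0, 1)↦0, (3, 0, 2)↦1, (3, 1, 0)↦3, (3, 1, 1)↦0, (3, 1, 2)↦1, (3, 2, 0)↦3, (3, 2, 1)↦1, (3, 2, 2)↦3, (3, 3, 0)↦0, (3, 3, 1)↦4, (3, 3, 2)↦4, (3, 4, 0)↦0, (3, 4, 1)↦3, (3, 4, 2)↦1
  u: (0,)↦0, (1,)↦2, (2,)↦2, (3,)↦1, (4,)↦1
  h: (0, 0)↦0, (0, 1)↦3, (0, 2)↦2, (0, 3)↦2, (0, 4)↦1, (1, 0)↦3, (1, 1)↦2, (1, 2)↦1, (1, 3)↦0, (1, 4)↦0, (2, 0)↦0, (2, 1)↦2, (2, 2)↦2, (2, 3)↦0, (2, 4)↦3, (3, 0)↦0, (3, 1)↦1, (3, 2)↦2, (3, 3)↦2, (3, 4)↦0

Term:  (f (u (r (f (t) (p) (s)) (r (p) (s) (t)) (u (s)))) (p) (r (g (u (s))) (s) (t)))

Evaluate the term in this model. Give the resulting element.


value = 3

  t = 2
  p = 3
  s = 3
  (f (t) (p) (s)) = f(2, 3, 3) = 1
  p = 3
  s = 3
  t = 2
  (r (p) (s) (t)) = r(3, 3, 2) = 4
  s = 3
  (u (s)) = u(3,) = 1
  (r (f (t) (p) (s)) (r (p) (s) (t)) (u (s))) = r(1, 4, 1) = 2
  (u (r (f (t) (p) (s)) (r (p) (s) (t)) (u (s)))) = u(2,) = 2
  p = 3
  s = 3
  (u (s)) = u(3,) = 1
  (g (u (s))) = g(1,) = 0
  s = 3
  t = 2
  (r (g (u (s))) (s) (t)) = r(0, 3, 2) = 0
  (f (u (r (f (t) (p) (s)) (r (p) (s) (t)) (u (s)))) (p) (r (g (u (s))) (s) (t))) = f(2, 3, 0) = 3


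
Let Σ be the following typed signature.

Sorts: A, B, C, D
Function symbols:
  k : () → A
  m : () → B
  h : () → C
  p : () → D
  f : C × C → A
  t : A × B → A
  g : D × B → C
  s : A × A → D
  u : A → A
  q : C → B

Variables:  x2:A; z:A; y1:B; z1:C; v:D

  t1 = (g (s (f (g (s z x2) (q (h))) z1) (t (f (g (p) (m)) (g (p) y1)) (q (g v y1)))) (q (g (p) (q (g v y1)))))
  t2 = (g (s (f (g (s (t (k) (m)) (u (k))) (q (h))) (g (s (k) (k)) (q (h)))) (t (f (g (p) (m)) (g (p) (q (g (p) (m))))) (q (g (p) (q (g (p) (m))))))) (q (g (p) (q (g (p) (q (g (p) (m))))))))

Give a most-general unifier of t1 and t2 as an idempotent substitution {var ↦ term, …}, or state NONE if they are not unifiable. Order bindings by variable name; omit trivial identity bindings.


{v ↦ (p), x2 ↦ (u (k)), y1 ↦ (q (g (p) (m))), z ↦ (t (k) (m)), z1 ↦ (g (s (k) (k)) (q (h)))}


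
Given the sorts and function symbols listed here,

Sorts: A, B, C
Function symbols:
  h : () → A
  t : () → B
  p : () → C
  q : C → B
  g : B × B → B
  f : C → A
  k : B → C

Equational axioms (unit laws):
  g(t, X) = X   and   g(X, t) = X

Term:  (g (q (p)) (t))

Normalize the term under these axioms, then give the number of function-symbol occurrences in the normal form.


1. (g (q (p)) (t))  →  (q (p))
normal form: (q (p))

size = 2


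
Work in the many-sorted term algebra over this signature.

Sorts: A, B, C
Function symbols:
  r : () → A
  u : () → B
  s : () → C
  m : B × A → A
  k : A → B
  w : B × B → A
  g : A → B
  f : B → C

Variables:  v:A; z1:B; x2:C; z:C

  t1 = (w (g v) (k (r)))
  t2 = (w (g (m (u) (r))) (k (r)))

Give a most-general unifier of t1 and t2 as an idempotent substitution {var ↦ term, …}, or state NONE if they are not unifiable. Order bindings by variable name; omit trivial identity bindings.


{v ↦ (m (u) (r))}


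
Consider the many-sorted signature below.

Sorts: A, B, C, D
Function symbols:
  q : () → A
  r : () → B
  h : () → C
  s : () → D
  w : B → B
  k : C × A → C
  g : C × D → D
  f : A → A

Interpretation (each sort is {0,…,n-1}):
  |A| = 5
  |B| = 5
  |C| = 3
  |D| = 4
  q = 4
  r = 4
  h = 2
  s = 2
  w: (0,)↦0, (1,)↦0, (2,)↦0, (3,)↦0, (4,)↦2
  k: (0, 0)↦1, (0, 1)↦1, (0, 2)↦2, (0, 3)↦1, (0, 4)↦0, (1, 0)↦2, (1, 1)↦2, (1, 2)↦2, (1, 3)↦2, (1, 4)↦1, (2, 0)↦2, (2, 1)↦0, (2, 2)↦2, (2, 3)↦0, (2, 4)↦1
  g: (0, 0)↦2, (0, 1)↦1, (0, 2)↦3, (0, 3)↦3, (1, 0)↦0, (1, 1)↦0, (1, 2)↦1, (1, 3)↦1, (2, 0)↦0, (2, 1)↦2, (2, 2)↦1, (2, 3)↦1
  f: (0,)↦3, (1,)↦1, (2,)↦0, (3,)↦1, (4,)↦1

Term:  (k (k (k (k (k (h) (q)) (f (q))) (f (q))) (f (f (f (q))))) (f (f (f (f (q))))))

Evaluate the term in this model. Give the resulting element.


  h = 2
  q = 4
  (k (h) (q)) = k(2, 4) = 1
  q = 4
  (f (q)) = f(4,) = 1
  (k (k (h) (q)) (f (q))) = k(1, 1) = 2
  q = 4
  (f (q)) = f(4,) = 1
  (k (k (k (h) (q)) (f (q))) (f (q))) = k(2, 1) = 0
  q = 4
  (f (q)) = f(4,) = 1
  (f (f (q))) = f(1,) = 1
  (f (f (f (q)))) = f(1,) = 1
  (k (k (k (k (h) (q)) (f (q))) (f (q))) (f (f (f (q))))) = k(0, 1) = 1
  q = 4
  (f (q)) = f(4,) = 1
  (f (f (q))) = f(1,) = 1
  (f (f (f (q)))) = f(1,) = 1
  (f (f (f (f (q))))) = f(1,) = 1
  (k (k (k (k (k (h) (q)) (f (q))) (f (q))) (f (f (f (q))))) (f (f (f (f (q)))))) = k(1, 1) = 2

value = 2


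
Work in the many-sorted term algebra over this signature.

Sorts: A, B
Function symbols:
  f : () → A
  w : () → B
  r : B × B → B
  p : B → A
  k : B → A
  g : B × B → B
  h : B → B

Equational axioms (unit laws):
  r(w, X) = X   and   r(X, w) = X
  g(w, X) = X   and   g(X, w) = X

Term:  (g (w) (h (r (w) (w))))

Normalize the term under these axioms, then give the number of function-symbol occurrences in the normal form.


1. (g (w) (h (r (w) (w))))  →  (h (r (w) (w)))
2. (h (r (w) (w)))  →  (h (w))
normal form: (h (w))

size = 2


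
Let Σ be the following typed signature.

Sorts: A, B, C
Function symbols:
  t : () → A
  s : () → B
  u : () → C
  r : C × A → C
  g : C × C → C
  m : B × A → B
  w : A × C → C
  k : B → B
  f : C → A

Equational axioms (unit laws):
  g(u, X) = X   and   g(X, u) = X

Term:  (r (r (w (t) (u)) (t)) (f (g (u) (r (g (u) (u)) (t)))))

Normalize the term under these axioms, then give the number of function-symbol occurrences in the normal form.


size = 10

1. (r (r (w (t) (u)) (t)) (f (g (u) (r (g (u) (u)) (t)))))  →  (r (r (w (t) (u)) (t)) (f (r (g (u) (u)) (t))))
2. (r (r (w (t) (u)) (t)) (f (r (g (u) (u)) (t))))  →  (r (r (w (t) (u)) (t)) (f (r (u) (t))))
normal form: (r (r (w (t) (u)) (t)) (f (r (u) (t))))


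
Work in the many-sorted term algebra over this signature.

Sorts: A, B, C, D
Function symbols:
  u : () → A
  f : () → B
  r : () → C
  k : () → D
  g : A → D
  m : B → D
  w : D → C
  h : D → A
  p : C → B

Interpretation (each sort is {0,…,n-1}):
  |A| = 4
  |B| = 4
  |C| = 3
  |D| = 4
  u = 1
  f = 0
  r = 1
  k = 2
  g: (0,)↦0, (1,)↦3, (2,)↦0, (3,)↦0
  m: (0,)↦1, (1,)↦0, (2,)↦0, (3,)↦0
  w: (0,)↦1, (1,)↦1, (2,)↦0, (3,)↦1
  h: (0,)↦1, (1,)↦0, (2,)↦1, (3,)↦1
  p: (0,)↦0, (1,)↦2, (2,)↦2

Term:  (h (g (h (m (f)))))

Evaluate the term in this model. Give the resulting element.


  f = 0
  (m (f)) = m(0,) = 1
  (h (m (f))) = h(1,) = 0
  (g (h (m (f)))) = g(0,) = 0
  (h (g (h (m (f))))) = h(0,) = 1

value = 1


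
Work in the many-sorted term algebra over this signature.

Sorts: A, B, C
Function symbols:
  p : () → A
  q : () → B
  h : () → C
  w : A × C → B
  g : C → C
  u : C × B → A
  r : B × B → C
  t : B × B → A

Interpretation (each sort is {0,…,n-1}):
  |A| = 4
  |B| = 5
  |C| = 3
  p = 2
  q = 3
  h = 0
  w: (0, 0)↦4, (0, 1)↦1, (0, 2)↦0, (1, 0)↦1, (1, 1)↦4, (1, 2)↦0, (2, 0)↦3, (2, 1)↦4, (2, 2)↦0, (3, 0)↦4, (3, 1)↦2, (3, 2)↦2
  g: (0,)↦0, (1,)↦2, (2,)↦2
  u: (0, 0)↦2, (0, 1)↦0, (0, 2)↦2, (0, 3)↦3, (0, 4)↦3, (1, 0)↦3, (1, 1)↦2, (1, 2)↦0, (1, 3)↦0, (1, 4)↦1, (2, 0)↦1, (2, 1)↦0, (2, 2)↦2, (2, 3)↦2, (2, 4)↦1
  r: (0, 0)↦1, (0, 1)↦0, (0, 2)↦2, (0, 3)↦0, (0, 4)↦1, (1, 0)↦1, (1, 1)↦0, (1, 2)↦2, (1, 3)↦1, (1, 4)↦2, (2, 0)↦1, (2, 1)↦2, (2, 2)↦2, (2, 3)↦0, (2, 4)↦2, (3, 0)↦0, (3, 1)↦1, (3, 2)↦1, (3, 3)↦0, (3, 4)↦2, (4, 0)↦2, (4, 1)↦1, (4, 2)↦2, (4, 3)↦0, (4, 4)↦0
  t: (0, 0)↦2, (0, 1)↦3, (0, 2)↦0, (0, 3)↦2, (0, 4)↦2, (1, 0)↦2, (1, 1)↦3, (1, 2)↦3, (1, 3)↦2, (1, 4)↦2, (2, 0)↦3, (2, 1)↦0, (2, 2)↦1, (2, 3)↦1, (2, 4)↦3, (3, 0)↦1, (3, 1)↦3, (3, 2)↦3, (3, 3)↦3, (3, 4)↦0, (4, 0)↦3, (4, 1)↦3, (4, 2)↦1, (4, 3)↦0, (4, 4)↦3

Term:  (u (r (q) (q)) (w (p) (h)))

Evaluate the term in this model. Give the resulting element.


value = 3

  q = 3
  q = 3
  (r (q) (q)) = r(3, 3) = 0
  p = 2
  h = 0
  (w (p) (h)) = w(2, 0) = 3
  (u (r (q) (q)) (w (p) (h))) = u(0, 3) = 3


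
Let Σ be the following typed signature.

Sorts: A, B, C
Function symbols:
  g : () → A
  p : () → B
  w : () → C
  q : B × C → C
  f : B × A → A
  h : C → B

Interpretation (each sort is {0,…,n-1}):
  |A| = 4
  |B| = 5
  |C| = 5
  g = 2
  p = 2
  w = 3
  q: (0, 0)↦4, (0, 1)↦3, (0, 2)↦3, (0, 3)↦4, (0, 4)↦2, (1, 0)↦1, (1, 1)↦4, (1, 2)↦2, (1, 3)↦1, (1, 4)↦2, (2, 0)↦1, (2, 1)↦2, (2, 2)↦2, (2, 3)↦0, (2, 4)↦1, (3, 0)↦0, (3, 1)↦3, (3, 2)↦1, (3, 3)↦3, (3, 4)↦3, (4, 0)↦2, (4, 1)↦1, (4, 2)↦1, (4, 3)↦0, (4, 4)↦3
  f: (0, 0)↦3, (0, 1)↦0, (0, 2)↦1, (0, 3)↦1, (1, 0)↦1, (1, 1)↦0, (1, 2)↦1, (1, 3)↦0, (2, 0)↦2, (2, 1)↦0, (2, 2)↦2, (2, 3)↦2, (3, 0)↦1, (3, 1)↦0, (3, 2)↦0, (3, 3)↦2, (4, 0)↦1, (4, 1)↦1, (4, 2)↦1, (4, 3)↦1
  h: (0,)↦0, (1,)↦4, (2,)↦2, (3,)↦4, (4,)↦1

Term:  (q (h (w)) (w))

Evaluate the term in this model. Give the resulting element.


value = 0

  w = 3
  (h (w)) = h(3,) = 4
  w = 3
  (q (h (w)) (w)) = q(4, 3) = 0


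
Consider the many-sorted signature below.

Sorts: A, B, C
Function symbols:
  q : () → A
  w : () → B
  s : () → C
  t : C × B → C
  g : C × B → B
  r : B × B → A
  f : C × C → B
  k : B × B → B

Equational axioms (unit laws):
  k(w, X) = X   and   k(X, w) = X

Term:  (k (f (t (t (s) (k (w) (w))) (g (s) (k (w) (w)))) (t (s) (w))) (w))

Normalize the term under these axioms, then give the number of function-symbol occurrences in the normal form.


1. (k (f (t (t (s) (k (w) (w))) (g (s) (k (w) (w)))) (t (s) (w))) (w))  →  (f (t (t (s) (k (w) (w))) (g (s) (k (w) (w)))) (t (s) (w)))
2. (f (t (t (s) (k (w) (w))) (g (s) (k (w) (w)))) (t (s) (w)))  →  (f (t (t (s) (w)) (g (s) (k (w) (w)))) (t (s) (w)))
3. (f (t (t (s) (w)) (g (s) (k (w) (w)))) (t (s) (w)))  →  (f (t (t (s) (w)) (g (s) (w))) (t (s) (w)))
normal form: (f (t (t (s) (w)) (g (s) (w))) (t (s) (w)))

size = 11


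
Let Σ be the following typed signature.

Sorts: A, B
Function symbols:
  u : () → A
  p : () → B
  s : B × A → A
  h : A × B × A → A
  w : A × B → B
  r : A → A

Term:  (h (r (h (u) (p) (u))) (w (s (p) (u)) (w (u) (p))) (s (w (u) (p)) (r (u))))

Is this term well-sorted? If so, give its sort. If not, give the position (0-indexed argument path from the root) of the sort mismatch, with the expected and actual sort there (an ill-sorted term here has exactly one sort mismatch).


well-sorted; sort = A

      (u) : A
      (p) : B
      (u) : A
    (h (u) (p) (u)) : A
  (r (h (u) (p) (u))) : A
      (p) : B
      (u) : A
    (s (p) (u)) : A
      (u) : A
      (p) : B
    (w (u) (p)) : B
  (w (s (p) (u)) (w (u) (p))) : B
      (u) : A
      (p) : B
    (w (u) (p)) : B
      (u) : A
    (r (u)) : A
  (s (w (u) (p)) (r (u))) : A
(h (r (h (u) (p) (u))) (w (s (p) (u)) (w (u) (p))) (s (w (u) (p)) (r (u)))) : A


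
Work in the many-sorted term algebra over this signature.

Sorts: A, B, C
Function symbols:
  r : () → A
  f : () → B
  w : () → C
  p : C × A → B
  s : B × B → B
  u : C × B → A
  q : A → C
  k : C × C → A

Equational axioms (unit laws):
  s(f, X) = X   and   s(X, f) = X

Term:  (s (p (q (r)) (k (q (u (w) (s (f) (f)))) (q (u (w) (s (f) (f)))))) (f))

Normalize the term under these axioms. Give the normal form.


1. (s (p (q (r)) (k (q (u (w) (s (f) (f)))) (q (u (w) (s (f) (f)))))) (f))  →  (p (q (r)) (k (q (u (w) (s (f) (f)))) (q (u (w) (s (f) (f))))))
2. (p (q (r)) (k (q (u (w) (s (f) (f)))) (q (u (w) (s (f) (f))))))  →  (p (q (r)) (k (q (u (w) (f))) (q (u (w) (s (f) (f))))))
3. (p (q (r)) (k (q (u (w) (f))) (q (u (w) (s (f) (f))))))  →  (p (q (r)) (k (q (u (w) (f))) (q (u (w) (f)))))

normal form = (p (q (r)) (k (q (u (w) (f))) (q (u (w) (f)))))


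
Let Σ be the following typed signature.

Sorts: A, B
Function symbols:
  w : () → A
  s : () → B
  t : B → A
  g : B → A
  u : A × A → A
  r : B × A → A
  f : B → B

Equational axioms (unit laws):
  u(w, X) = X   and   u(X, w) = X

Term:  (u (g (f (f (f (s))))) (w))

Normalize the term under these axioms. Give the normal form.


1. (u (g (f (f (f (s))))) (w))  →  (g (f (f (f (s)))))

normal form = (g (f (f (f (s)))))


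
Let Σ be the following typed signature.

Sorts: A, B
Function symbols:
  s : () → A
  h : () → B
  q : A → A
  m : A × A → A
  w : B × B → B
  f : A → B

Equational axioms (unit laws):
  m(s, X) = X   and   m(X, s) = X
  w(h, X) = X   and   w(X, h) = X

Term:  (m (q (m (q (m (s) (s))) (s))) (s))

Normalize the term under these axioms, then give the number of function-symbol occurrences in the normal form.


1. (m (q (m (q (m (s) (s))) (s))) (s))  →  (q (m (q (m (s) (s))) (s)))
2. (q (m (q (m (s) (s))) (s)))  →  (q (q (m (s) (s))))
3. (q (q (m (s) (s))))  →  (q (q (s)))
normal form: (q (q (s)))

size = 3


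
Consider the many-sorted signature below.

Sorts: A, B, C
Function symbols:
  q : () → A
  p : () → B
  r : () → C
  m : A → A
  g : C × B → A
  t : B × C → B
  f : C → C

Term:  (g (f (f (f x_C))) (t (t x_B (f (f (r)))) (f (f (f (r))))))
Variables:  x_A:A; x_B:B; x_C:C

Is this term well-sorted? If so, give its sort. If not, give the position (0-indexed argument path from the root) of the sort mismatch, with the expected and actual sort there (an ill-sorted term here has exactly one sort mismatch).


well-sorted; sort = A

        x_C : C
      (f x_C) : C
    (f (f x_C)) : C
  (f (f (f x_C))) : C
      x_B : B
          (r) : C
        (f (r)) : C
      (f (f (r))) : C
    (t x_B (f (f (r)))) : B
          (r) : C
        (f (r)) : C
      (f (f (r))) : C
    (f (f (f (r)))) : C
  (t (t x_B (f (f (r)))) (f (f (f (r))))) : B
(g (f (f (f x_C))) (t (t x_B (f (f (r)))) (f (f (f (r)))))) : A


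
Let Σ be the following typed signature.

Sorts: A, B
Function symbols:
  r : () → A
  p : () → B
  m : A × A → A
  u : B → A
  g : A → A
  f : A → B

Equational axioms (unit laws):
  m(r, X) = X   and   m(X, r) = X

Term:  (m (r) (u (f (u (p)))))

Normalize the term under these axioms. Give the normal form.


normal form = (u (f (u (p))))

1. (m (r) (u (f (u (p)))))  →  (u (f (u (p))))


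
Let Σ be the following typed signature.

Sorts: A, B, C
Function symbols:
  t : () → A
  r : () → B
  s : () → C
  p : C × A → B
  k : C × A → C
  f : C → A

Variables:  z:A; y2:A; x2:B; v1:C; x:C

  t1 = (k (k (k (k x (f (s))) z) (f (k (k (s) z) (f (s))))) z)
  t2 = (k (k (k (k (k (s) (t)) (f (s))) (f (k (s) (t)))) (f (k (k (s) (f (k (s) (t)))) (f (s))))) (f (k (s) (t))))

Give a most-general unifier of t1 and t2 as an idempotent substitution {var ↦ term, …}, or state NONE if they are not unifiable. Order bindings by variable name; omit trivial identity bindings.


{x ↦ (k (s) (t)), z ↦ (f (k (s) (t)))}


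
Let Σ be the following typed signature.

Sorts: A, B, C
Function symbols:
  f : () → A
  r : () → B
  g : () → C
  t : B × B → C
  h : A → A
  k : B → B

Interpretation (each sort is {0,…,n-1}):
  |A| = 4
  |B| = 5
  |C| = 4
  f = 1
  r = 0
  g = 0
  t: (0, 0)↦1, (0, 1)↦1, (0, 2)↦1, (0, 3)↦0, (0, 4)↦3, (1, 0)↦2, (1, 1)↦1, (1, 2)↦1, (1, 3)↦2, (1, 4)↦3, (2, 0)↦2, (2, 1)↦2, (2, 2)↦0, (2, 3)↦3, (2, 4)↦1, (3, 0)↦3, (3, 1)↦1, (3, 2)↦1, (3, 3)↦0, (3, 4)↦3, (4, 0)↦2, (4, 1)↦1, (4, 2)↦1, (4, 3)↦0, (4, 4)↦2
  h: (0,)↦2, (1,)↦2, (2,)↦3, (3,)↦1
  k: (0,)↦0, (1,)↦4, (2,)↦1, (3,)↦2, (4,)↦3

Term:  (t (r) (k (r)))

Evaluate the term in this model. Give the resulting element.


value = 1

  r = 0
  r = 0
  (k (r)) = k(0,) = 0
  (t (r) (k (r))) = t(0, 0) = 1


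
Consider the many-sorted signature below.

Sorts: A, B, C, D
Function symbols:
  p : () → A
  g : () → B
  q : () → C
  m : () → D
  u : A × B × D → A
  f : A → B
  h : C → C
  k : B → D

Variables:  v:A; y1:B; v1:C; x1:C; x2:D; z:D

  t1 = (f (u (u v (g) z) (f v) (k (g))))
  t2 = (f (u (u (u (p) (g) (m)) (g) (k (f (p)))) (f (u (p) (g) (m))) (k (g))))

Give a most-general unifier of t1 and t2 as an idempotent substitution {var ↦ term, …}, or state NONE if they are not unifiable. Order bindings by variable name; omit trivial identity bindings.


{v ↦ (u (p) (g) (m)), z ↦ (k (f (p)))}


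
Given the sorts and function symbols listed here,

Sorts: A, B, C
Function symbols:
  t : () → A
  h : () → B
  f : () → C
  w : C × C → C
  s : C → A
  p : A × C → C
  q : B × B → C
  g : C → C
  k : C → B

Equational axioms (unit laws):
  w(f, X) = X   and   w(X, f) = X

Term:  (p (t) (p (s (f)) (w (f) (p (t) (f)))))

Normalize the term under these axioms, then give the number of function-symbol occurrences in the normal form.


1. (p (t) (p (s (f)) (w (f) (p (t) (f)))))  →  (p (t) (p (s (f)) (p (t) (f))))
normal form: (p (t) (p (s (f)) (p (t) (f))))

size = 8


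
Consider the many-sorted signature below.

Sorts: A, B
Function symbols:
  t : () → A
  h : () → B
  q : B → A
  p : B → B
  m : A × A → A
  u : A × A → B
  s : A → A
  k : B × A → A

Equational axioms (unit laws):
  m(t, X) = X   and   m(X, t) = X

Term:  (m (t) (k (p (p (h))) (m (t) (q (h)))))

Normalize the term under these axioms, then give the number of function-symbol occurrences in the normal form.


1. (m (t) (k (p (p (h))) (m (t) (q (h)))))  →  (k (p (p (h))) (m (t) (q (h))))
2. (k (p (p (h))) (m (t) (q (h))))  →  (k (p (p (h))) (q (h)))
normal form: (k (p (p (h))) (q (h)))

size = 6


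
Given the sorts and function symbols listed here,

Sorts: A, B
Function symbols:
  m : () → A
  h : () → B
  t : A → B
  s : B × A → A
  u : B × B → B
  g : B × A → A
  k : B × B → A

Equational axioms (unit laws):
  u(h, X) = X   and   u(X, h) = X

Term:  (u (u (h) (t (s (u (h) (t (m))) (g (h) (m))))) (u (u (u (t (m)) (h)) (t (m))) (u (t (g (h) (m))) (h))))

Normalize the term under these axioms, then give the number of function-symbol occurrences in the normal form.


1. (u (u (h) (t (s (u (h) (t (m))) (g (h) (m))))) (u (u (u (t (m)) (h)) (t (m))) (u (t (g (h) (m))) (h))))  →  (u (t (s (u (h) (t (m))) (g (h) (m)))) (u (u (u (t (m)) (h)) (t (m))) (u (t (g (h) (m))) (h))))
2. (u (t (s (u (h) (t (m))) (g (h) (m)))) (u (u (u (t (m)) (h)) (t (m))) (u (t (g (h) (m))) (h))))  →  (u (t (s (t (m)) (g (h) (m)))) (u (u (u (t (m)) (h)) (t (m))) (u (t (g (h) (m))) (h))))
3. (u (t (s (t (m)) (g (h) (m)))) (u (u (u (t (m)) (h)) (t (m))) (u (t (g (h) (m))) (h))))  →  (u (t (s (t (m)) (g (h) (m)))) (u (u (t (m)) (t (m))) (u (t (g (h) (m))) (h))))
4. (u (t (s (t (m)) (g (h) (m)))) (u (u (t (m)) (t (m))) (u (t (g (h) (m))) (h))))  →  (u (t (s (t (m)) (g (h) (m)))) (u (u (t (m)) (t (m))) (t (g (h) (m)))))
normal form: (u (t (s (t (m)) (g (h) (m)))) (u (u (t (m)) (t (m))) (t (g (h) (m)))))

size = 18


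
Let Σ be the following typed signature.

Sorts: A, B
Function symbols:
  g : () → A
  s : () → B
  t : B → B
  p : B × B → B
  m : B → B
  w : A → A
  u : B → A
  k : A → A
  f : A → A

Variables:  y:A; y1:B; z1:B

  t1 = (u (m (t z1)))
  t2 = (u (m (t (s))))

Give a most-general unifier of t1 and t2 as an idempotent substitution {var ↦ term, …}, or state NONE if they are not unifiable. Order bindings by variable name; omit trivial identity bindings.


{z1 ↦ (s)}


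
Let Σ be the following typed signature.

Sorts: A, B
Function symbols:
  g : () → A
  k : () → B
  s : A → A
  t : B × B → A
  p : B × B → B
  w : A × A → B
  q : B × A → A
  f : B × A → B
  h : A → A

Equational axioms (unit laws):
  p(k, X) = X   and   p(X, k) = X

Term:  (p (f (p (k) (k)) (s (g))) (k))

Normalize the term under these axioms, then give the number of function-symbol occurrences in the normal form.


size = 4

1. (p (f (p (k) (k)) (s (g))) (k))  →  (f (p (k) (k)) (s (g)))
2. (f (p (k) (k)) (s (g)))  →  (f (k) (s (g)))
normal form: (f (k) (s (g)))


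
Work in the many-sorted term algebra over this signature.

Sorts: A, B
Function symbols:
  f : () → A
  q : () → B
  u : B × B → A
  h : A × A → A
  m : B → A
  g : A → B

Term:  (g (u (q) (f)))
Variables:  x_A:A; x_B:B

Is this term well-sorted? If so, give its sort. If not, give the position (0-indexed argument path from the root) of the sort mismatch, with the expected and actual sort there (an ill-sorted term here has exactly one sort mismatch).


    (q) : B
    (f) : A
  (u (q) (f)) : ✗ arg 1 at [0, 1] has sort A, expected B

ill-sorted at position [0, 1]: expected B, got A


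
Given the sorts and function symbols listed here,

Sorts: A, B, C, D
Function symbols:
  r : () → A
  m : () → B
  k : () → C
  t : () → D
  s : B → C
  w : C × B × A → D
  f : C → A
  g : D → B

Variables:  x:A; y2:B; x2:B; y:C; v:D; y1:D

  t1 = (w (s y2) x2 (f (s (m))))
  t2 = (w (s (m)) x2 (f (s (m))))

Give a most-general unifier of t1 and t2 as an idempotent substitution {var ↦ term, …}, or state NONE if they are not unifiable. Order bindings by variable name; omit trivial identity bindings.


{y2 ↦ (m)}
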